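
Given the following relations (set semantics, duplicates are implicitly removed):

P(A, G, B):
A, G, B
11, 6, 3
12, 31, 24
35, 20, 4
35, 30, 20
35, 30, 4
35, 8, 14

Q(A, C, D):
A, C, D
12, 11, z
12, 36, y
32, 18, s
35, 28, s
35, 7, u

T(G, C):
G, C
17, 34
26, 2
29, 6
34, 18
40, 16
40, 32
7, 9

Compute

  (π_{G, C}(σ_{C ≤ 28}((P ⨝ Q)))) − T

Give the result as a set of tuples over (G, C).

Joining P and Q on A yields {(12, 31, 24, 11, z), (12, 31, 24, 36, y), (35, 20, 4, 28, s), (35, 20, 4, 7, u), (35, 30, 20, 28, s), (35, 30, 20, 7, u), (35, 30, 4, 28, s), (35, 30, 4, 7, u), (35, 8, 14, 28, s), (35, 8, 14, 7, u)}.
Selection C ≤ 28: {(12, 31, 24, 11, z), (35, 20, 4, 28, s), (35, 20, 4, 7, u), (35, 30, 20, 28, s), (35, 30, 20, 7, u), (35, 30, 4, 28, s), (35, 30, 4, 7, u), (35, 8, 14, 28, s), (35, 8, 14, 7, u)}
π[G, C]: project onto (G, C) (2 duplicate(s) eliminated) → {(20, 28), (20, 7), (30, 28), (30, 7), (31, 11), (8, 28), (8, 7)}
Taking the difference: {(20, 28), (20, 7), (30, 28), (30, 7), (31, 11), (8, 28), (8, 7)}

{(20, 28), (20, 7), (30, 28), (30, 7), (31, 11), (8, 28), (8, 7)}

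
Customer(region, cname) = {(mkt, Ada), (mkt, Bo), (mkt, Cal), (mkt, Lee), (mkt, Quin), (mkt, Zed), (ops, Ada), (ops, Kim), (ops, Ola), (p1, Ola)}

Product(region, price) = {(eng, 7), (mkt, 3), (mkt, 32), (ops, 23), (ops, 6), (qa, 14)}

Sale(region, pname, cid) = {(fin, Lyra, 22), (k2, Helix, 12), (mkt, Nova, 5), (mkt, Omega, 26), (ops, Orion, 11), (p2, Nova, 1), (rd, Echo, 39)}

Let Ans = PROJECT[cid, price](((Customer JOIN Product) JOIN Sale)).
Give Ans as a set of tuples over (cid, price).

{(11, 23), (11, 6), (26, 3), (26, 32), (5, 3), (5, 32)}

Customer ⋈ Product (natural join on region): {(mkt, Ada, 3), (mkt, Ada, 32), (mkt, Bo, 3), (mkt, Bo, 32), (mkt, Cal, 3), (mkt, Cal, 32), (mkt, Lee, 3), (mkt, Lee, 32), (mkt, Quin, 3), (mkt, Quin, 32), (mkt, Zed, 3), (mkt, Zed, 32), (ops, Ada, 23), (ops, Ada, 6), (ops, Kim, 23), (ops, Kim, 6), (ops, Ola, 23), (ops, Ola, 6)}
(Customer JOIN Product) ⋈ Sale (natural join on region): {(mkt, Ada, 3, Nova, 5), (mkt, Ada, 3, Omega, 26), (mkt, Ada, 32, Nova, 5), (mkt, Ada, 32, Omega, 26), (mkt, Bo, 3, Nova, 5), (mkt, Bo, 3, Omega, 26), (mkt, Bo, 32, Nova, 5), (mkt, Bo, 32, Omega, 26), (mkt, Cal, 3, Nova, 5), (mkt, Cal, 3, Omega, 26), (mkt, Cal, 32, Nova, 5), (mkt, Cal, 32, Omega, 26), (mkt, Lee, 3, Nova, 5), (mkt, Lee, 3, Omega, 26), (mkt, Lee, 32, Nova, 5), (mkt, Lee, 32, Omega, 26), (mkt, Quin, 3, Nova, 5), (mkt, Quin, 3, Omega, 26), (mkt, Quin, 32, Nova, 5), (mkt, Quin, 32, Omega, 26), (mkt, Zed, 3, Nova, 5), (mkt, Zed, 3, Omega, 26), (mkt, Zed, 32, Nova, 5), (mkt, Zed, 32, Omega, 26), (ops, Ada, 23, Orion, 11), (ops, Ada, 6, Orion, 11), (ops, Kim, 23, Orion, 11), (ops, Kim, 6, Orion, 11), (ops, Ola, 23, Orion, 11), (ops, Ola, 6, Orion, 11)}
Projecting to cid, price (24 duplicate(s) eliminated): {(11, 23), (11, 6), (26, 3), (26, 32), (5, 3), (5, 32)}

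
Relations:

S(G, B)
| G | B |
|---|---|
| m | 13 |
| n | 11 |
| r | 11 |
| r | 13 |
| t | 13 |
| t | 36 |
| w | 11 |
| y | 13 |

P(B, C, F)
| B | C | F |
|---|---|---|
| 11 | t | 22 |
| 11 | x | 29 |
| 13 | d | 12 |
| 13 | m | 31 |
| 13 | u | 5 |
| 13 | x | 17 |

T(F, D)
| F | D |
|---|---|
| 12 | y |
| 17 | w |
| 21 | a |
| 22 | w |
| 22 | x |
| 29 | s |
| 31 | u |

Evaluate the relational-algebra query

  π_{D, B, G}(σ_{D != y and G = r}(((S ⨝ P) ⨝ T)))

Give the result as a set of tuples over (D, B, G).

S ⋈ P (natural join on B): {(m, 13, d, 12), (m, 13, m, 31), (m, 13, u, 5), (m, 13, x, 17), (n, 11, t, 22), (n, 11, x, 29), (r, 11, t, 22), (r, 11, x, 29), (r, 13, d, 12), (r, 13, m, 31), (r, 13, u, 5), (r, 13, x, 17), (t, 13, d, 12), (t, 13, m, 31), (t, 13, u, 5), (t, 13, x, 17), (w, 11, t, 22), (w, 11, x, 29), (y, 13, d, 12), (y, 13, m, 31), (y, 13, u, 5), (y, 13, x, 17)}
(S ⨝ P) ⋈ T (natural join on F): {(m, 13, d, 12, y), (m, 13, m, 31, u), (m, 13, x, 17, w), (n, 11, t, 22, w), (n, 11, t, 22, x), (n, 11, x, 29, s), (r, 11, t, 22, w), (r, 11, t, 22, x), (r, 11, x, 29, s), (r, 13, d, 12, y), (r, 13, m, 31, u), (r, 13, x, 17, w), (t, 13, d, 12, y), (t, 13, m, 31, u), (t, 13, x, 17, w), (w, 11, t, 22, w), (w, 11, t, 22, x), (w, 11, x, 29, s), (y, 13, d, 12, y), (y, 13, m, 31, u), (y, 13, x, 17, w)}
Selection D != y and G = r: {(r, 11, t, 22, w), (r, 11, t, 22, x), (r, 11, x, 29, s), (r, 13, m, 31, u), (r, 13, x, 17, w)}
π_{D, B, G} gives {(s, 11, r), (u, 13, r), (w, 11, r), (w, 13, r), (x, 11, r)}.

{(s, 11, r), (u, 13, r), (w, 11, r), (w, 13, r), (x, 11, r)}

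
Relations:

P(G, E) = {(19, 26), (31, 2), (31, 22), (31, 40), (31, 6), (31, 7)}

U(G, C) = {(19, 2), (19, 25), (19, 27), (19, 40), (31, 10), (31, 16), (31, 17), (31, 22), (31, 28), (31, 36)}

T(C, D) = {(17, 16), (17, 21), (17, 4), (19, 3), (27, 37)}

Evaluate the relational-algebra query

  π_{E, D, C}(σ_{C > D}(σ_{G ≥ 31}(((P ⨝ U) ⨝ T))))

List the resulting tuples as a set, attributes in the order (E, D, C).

Natural join on G: {(19, 26, 2), (19, 26, 25), (19, 26, 27), (19, 26, 40), (31, 2, 10), (31, 2, 16), (31, 2, 17), (31, 2, 22), (31, 2, 28), (31, 2, 36), (31, 22, 10), (31, 22, 16), (31, 22, 17), (31, 22, 22), (31, 22, 28), (31, 22, 36), (31, 40, 10), (31, 40, 16), (31, 40, 17), (31, 40, 22), (31, 40, 28), (31, 40, 36), (31, 6, 10), (31, 6, 16), (31, 6, 17), (31, 6, 22), (31, 6, 28), (31, 6, 36), (31, 7, 10), (31, 7, 16), (31, 7, 17), (31, 7, 22), (31, 7, 28), (31, 7, 36)}
Natural join on C: {(19, 26, 27, 37), (31, 2, 17, 16), (31, 2, 17, 21), (31, 2, 17, 4), (31, 22, 17, 16), (31, 22, 17, 21), (31, 22, 17, 4), (31, 40, 17, 16), (31, 40, 17, 21), (31, 40, 17, 4), (31, 6, 17, 16), (31, 6, 17, 21), (31, 6, 17, 4), (31, 7, 17, 16), (31, 7, 17, 21), (31, 7, 17, 4)}
Filtering on G ≥ 31 leaves {(31, 2, 17, 16), (31, 2, 17, 21), (31, 2, 17, 4), (31, 22, 17, 16), (31, 22, 17, 21), (31, 22, 17, 4), (31, 40, 17, 16), (31, 40, 17, 21), (31, 40, 17, 4), (31, 6, 17, 16), (31, 6, 17, 21), (31, 6, 17, 4), (31, 7, 17, 16), (31, 7, 17, 21), (31, 7, 17, 4)}.
Filtering on C > D leaves {(31, 2, 17, 16), (31, 2, 17, 4), (31, 22, 17, 16), (31, 22, 17, 4), (31, 40, 17, 16), (31, 40, 17, 4), (31, 6, 17, 16), (31, 6, 17, 4), (31, 7, 17, 16), (31, 7, 17, 4)}.
π_{E, D, C} gives {(2, 16, 17), (2, 4, 17), (22, 16, 17), (22, 4, 17), (40, 16, 17), (40, 4, 17), (6, 16, 17), (6, 4, 17), (7, 16, 17), (7, 4, 17)}.

{(2, 16, 17), (2, 4, 17), (22, 16, 17), (22, 4, 17), (40, 16, 17), (40, 4, 17), (6, 16, 17), (6, 4, 17), (7, 16, 17), (7, 4, 17)}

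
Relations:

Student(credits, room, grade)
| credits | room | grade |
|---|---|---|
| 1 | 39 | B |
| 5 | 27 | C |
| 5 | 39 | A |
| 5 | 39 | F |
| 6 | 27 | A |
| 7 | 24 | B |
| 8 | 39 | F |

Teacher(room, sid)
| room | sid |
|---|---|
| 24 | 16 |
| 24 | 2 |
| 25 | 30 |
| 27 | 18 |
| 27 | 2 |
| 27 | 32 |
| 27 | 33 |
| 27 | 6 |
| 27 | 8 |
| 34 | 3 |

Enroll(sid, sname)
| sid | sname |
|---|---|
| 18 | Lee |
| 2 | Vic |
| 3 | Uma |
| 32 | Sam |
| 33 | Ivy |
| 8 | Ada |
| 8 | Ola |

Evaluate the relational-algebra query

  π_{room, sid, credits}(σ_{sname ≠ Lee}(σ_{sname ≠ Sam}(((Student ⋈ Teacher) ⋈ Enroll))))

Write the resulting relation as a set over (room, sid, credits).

Joining Student and Teacher on room yields {(5, 27, C, 18), (5, 27, C, 2), (5, 27, C, 32), (5, 27, C, 33), (5, 27, C, 6), (5, 27, C, 8), (6, 27, A, 18), (6, 27, A, 2), (6, 27, A, 32), (6, 27, A, 33), (6, 27, A, 6), (6, 27, A, 8), (7, 24, B, 16), (7, 24, B, 2)}.
Joining (Student ⋈ Teacher) and Enroll on sid yields {(5, 27, C, 18, Lee), (5, 27, C, 2, Vic), (5, 27, C, 32, Sam), (5, 27, C, 33, Ivy), (5, 27, C, 8, Ada), (5, 27, C, 8, Ola), (6, 27, A, 18, Lee), (6, 27, A, 2, Vic), (6, 27, A, 32, Sam), (6, 27, A, 33, Ivy), (6, 27, A, 8, Ada), (6, 27, A, 8, Ola), (7, 24, B, 2, Vic)}.
Selection sname ≠ Sam: {(5, 27, C, 18, Lee), (5, 27, C, 2, Vic), (5, 27, C, 33, Ivy), (5, 27, C, 8, Ada), (5, 27, C, 8, Ola), (6, 27, A, 18, Lee), (6, 27, A, 2, Vic), (6, 27, A, 33, Ivy), (6, 27, A, 8, Ada), (6, 27, A, 8, Ola), (7, 24, B, 2, Vic)}
Selection sname ≠ Lee: {(5, 27, C, 2, Vic), (5, 27, C, 33, Ivy), (5, 27, C, 8, Ada), (5, 27, C, 8, Ola), (6, 27, A, 2, Vic), (6, 27, A, 33, Ivy), (6, 27, A, 8, Ada), (6, 27, A, 8, Ola), (7, 24, B, 2, Vic)}
Projecting to room, sid, credits (2 duplicate(s) eliminated): {(24, 2, 7), (27, 2, 5), (27, 2, 6), (27, 33, 5), (27, 33, 6), (27, 8, 5), (27, 8, 6)}

{(24, 2, 7), (27, 2, 5), (27, 2, 6), (27, 33, 5), (27, 33, 6), (27, 8, 5), (27, 8, 6)}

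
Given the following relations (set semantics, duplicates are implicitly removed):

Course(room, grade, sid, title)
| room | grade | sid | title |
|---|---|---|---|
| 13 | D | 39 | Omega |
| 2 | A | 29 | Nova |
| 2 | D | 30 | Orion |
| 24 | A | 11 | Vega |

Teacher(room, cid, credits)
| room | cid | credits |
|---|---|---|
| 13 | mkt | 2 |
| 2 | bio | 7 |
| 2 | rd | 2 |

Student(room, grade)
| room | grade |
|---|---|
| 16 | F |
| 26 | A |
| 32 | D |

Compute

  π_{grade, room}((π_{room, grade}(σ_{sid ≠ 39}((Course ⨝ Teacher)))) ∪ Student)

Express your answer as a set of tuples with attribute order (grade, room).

Natural join on room: {(13, D, 39, Omega, mkt, 2), (2, A, 29, Nova, bio, 7), (2, A, 29, Nova, rd, 2), (2, D, 30, Orion, bio, 7), (2, D, 30, Orion, rd, 2)}
Apply σ_{sid ≠ 39}; surviving tuples: {(2, A, 29, Nova, bio, 7), (2, A, 29, Nova, rd, 2), (2, D, 30, Orion, bio, 7), (2, D, 30, Orion, rd, 2)}
Keep only column(s) room, grade (2 duplicate(s) eliminated): {(2, A), (2, D)}
Union: {(2, A), (2, D)} with {(16, F), (26, A), (32, D)} → {(16, F), (2, A), (2, D), (26, A), (32, D)}
Keep only column(s) grade, room: {(A, 2), (A, 26), (D, 2), (D, 32), (F, 16)}

{(A, 2), (A, 26), (D, 2), (D, 32), (F, 16)}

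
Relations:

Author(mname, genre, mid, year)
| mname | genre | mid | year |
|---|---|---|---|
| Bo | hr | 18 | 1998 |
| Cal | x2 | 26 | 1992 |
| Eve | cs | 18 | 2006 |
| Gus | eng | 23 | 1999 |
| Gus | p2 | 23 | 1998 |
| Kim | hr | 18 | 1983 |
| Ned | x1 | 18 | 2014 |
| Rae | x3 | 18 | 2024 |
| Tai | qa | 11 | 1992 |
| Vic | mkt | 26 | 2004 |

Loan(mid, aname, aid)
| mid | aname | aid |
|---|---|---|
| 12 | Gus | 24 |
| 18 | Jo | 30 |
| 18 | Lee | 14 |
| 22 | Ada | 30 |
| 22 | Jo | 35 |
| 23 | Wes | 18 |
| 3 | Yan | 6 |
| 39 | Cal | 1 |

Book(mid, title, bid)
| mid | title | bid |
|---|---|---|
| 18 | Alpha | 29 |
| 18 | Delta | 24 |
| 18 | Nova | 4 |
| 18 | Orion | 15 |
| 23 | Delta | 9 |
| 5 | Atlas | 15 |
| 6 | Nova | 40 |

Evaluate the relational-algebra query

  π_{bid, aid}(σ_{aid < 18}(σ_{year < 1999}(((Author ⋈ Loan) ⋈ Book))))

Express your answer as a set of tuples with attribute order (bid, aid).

Joining Author and Loan on mid yields {(Bo, hr, 18, 1998, Jo, 30), (Bo, hr, 18, 1998, Lee, 14), (Eve, cs, 18, 2006, Jo, 30), (Eve, cs, 18, 2006, Lee, 14), (Gus, eng, 23, 1999, Wes, 18), (Gus, p2, 23, 1998, Wes, 18), (Kim, hr, 18, 1983, Jo, 30), (Kim, hr, 18, 1983, Lee, 14), (Ned, x1, 18, 2014, Jo, 30), (Ned, x1, 18, 2014, Lee, 14), (Rae, x3, 18, 2024, Jo, 30), (Rae, x3, 18, 2024, Lee, 14)}.
Joining (Author ⋈ Loan) and Book on mid yields {(Bo, hr, 18, 1998, Jo, 30, Alpha, 29), (Bo, hr, 18, 1998, Jo, 30, Delta, 24), (Bo, hr, 18, 1998, Jo, 30, Nova, 4), (Bo, hr, 18, 1998, Jo, 30, Orion, 15), (Bo, hr, 18, 1998, Lee, 14, Alpha, 29), (Bo, hr, 18, 1998, Lee, 14, Delta, 24), (Bo, hr, 18, 1998, Lee, 14, Nova, 4), (Bo, hr, 18, 1998, Lee, 14, Orion, 15), (Eve, cs, 18, 2006, Jo, 30, Alpha, 29), (Eve, cs, 18, 2006, Jo, 30, Delta, 24), (Eve, cs, 18, 2006, Jo, 30, Nova, 4), (Eve, cs, 18, 2006, Jo, 30, Orion, 15), (Eve, cs, 18, 2006, Lee, 14, Alpha, 29), (Eve, cs, 18, 2006, Lee, 14, Delta, 24), (Eve, cs, 18, 2006, Lee, 14, Nova, 4), (Eve, cs, 18, 2006, Lee, 14, Orion, 15), (Gus, eng, 23, 1999, Wes, 18, Delta, 9), (Gus, p2, 23, 1998, Wes, 18, Delta, 9), (Kim, hr, 18, 1983, Jo, 30, Alpha, 29), (Kim, hr, 18, 1983, Jo, 30, Delta, 24), (Kim, hr, 18, 1983, Jo, 30, Nova, 4), (Kim, hr, 18, 1983, Jo, 30, Orion, 15), (Kim, hr, 18, 1983, Lee, 14, Alpha, 29), (Kim, hr, 18, 1983, Lee, 14, Delta, 24), (Kim, hr, 18, 1983, Lee, 14, Nova, 4), (Kim, hr, 18, 1983, Lee, 14, Orion, 15), (Ned, x1, 18, 2014, Jo, 30, Alpha, 29), (Ned, x1, 18, 2014, Jo, 30, Delta, 24), (Ned, x1, 18, 2014, Jo, 30, Nova, 4), (Ned, x1, 18, 2014, Jo, 30, Orion, 15), (Ned, x1, 18, 2014, Lee, 14, Alpha, 29), (Ned, x1, 18, 2014, Lee, 14, Delta, 24), (Ned, x1, 18, 2014, Lee, 14, Nova, 4), (Ned, x1, 18, 2014, Lee, 14, Orion, 15), (Rae, x3, 18, 2024, Jo, 30, Alpha, 29), (Rae, x3, 18, 2024, Jo, 30, Delta, 24), (Rae, x3, 18, 2024, Jo, 30, Nova, 4), (Rae, x3, 18, 2024, Jo, 30, Orion, 15), (Rae, x3, 18, 2024, Lee, 14, Alpha, 29), (Rae, x3, 18, 2024, Lee, 14, Delta, 24), (Rae, x3, 18, 2024, Lee, 14, Nova, 4), (Rae, x3, 18, 2024, Lee, 14, Orion, 15)}.
Apply σ_{year < 1999}; surviving tuples: {(Bo, hr, 18, 1998, Jo, 30, Alpha, 29), (Bo, hr, 18, 1998, Jo, 30, Delta, 24), (Bo, hr, 18, 1998, Jo, 30, Nova, 4), (Bo, hr, 18, 1998, Jo, 30, Orion, 15), (Bo, hr, 18, 1998, Lee, 14, Alpha, 29), (Bo, hr, 18, 1998, Lee, 14, Delta, 24), (Bo, hr, 18, 1998, Lee, 14, Nova, 4), (Bo, hr, 18, 1998, Lee, 14, Orion, 15), (Gus, p2, 23, 1998, Wes, 18, Delta, 9), (Kim, hr, 18, 1983, Jo, 30, Alpha, 29), (Kim, hr, 18, 1983, Jo, 30, Delta, 24), (Kim, hr, 18, 1983, Jo, 30, Nova, 4), (Kim, hr, 18, 1983, Jo, 30, Orion, 15), (Kim, hr, 18, 1983, Lee, 14, Alpha, 29), (Kim, hr, 18, 1983, Lee, 14, Delta, 24), (Kim, hr, 18, 1983, Lee, 14, Nova, 4), (Kim, hr, 18, 1983, Lee, 14, Orion, 15)}
Apply σ_{aid < 18}; surviving tuples: {(Bo, hr, 18, 1998, Lee, 14, Alpha, 29), (Bo, hr, 18, 1998, Lee, 14, Delta, 24), (Bo, hr, 18, 1998, Lee, 14, Nova, 4), (Bo, hr, 18, 1998, Lee, 14, Orion, 15), (Kim, hr, 18, 1983, Lee, 14, Alpha, 29), (Kim, hr, 18, 1983, Lee, 14, Delta, 24), (Kim, hr, 18, 1983, Lee, 14, Nova, 4), (Kim, hr, 18, 1983, Lee, 14, Orion, 15)}
Keep only column(s) bid, aid (4 duplicate(s) eliminated): {(15, 14), (24, 14), (29, 14), (4, 14)}

{(15, 14), (24, 14), (29, 14), (4, 14)}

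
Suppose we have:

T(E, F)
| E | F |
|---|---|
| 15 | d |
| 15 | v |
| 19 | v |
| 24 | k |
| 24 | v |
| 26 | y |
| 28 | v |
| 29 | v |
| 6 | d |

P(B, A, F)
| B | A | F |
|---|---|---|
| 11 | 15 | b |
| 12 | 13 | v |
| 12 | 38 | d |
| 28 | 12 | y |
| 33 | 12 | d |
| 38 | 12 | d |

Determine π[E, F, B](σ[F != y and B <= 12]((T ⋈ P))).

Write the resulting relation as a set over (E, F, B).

Natural join on F: {(15, d, 12, 38), (15, d, 33, 12), (15, d, 38, 12), (15, v, 12, 13), (19, v, 12, 13), (24, v, 12, 13), (26, y, 28, 12), (28, v, 12, 13), (29, v, 12, 13), (6, d, 12, 38), (6, d, 33, 12), (6, d, 38, 12)}
Filtering on F != y and B <= 12 leaves {(15, d, 12, 38), (15, v, 12, 13), (19, v, 12, 13), (24, v, 12, 13), (28, v, 12, 13), (29, v, 12, 13), (6, d, 12, 38)}.
π_{E, F, B} gives {(15, d, 12), (15, v, 12), (19, v, 12), (24, v, 12), (28, v, 12), (29, v, 12), (6, d, 12)}.

{(15, d, 12), (15, v, 12), (19, v, 12), (24, v, 12), (28, v, 12), (29, v, 12), (6, d, 12)}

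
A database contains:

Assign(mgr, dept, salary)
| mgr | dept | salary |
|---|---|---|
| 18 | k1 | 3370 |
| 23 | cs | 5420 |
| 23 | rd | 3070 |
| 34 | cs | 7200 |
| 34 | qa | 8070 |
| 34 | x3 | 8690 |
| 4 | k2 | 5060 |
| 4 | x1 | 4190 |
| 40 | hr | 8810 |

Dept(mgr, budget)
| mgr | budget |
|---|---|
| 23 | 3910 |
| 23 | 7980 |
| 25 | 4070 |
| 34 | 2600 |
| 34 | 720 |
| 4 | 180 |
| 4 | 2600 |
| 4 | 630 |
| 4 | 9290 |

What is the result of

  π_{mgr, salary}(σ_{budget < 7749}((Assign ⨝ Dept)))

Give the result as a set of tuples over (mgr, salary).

{(23, 3070), (23, 5420), (34, 7200), (34, 8070), (34, 8690), (4, 4190), (4, 5060)}

Natural join on mgr: {(23, cs, 5420, 3910), (23, cs, 5420, 7980), (23, rd, 3070, 3910), (23, rd, 3070, 7980), (34, cs, 7200, 2600), (34, cs, 7200, 720), (34, qa, 8070, 2600), (34, qa, 8070, 720), (34, x3, 8690, 2600), (34, x3, 8690, 720), (4, k2, 5060, 180), (4, k2, 5060, 2600), (4, k2, 5060, 630), (4, k2, 5060, 9290), (4, x1, 4190, 180), (4, x1, 4190, 2600), (4, x1, 4190, 630), (4, x1, 4190, 9290)}
Apply σ_{budget < 7749}; surviving tuples: {(23, cs, 5420, 3910), (23, rd, 3070, 3910), (34, cs, 7200, 2600), (34, cs, 7200, 720), (34, qa, 8070, 2600), (34, qa, 8070, 720), (34, x3, 8690, 2600), (34, x3, 8690, 720), (4, k2, 5060, 180), (4, k2, 5060, 2600), (4, k2, 5060, 630), (4, x1, 4190, 180), (4, x1, 4190, 2600), (4, x1, 4190, 630)}
π_{mgr, salary} gives {(23, 3070), (23, 5420), (34, 7200), (34, 8070), (34, 8690), (4, 4190), (4, 5060)} (7 duplicate(s) eliminated).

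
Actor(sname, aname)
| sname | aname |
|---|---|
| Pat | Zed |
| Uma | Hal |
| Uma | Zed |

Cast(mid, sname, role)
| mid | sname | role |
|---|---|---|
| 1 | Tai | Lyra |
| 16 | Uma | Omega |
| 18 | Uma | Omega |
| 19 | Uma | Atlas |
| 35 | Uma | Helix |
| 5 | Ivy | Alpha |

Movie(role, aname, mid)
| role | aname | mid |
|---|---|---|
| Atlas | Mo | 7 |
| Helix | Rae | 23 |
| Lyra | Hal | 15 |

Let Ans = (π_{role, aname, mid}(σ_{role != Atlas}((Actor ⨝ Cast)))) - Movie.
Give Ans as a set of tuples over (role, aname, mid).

{(Helix, Hal, 35), (Helix, Zed, 35), (Omega, Hal, 16), (Omega, Hal, 18), (Omega, Zed, 16), (Omega, Zed, 18)}

Joining Actor and Cast on sname yields {(Uma, Hal, 16, Omega), (Uma, Hal, 18, Omega), (Uma, Hal, 19, Atlas), (Uma, Hal, 35, Helix), (Uma, Zed, 16, Omega), (Uma, Zed, 18, Omega), (Uma, Zed, 19, Atlas), (Uma, Zed, 35, Helix)}.
σ[role != Atlas]: keep tuples satisfying role != Atlas → {(Uma, Hal, 16, Omega), (Uma, Hal, 18, Omega), (Uma, Hal, 35, Helix), (Uma, Zed, 16, Omega), (Uma, Zed, 18, Omega), (Uma, Zed, 35, Helix)}
Projecting to role, aname, mid: {(Helix, Hal, 35), (Helix, Zed, 35), (Omega, Hal, 16), (Omega, Hal, 18), (Omega, Zed, 16), (Omega, Zed, 18)}
Difference: {(Helix, Hal, 35), (Helix, Zed, 35), (Omega, Hal, 16), (Omega, Hal, 18), (Omega, Zed, 16), (Omega, Zed, 18)} with {(Atlas, Mo, 7), (Helix, Rae, 23), (Lyra, Hal, 15)} → {(Helix, Hal, 35), (Helix, Zed, 35), (Omega, Hal, 16), (Omega, Hal, 18), (Omega, Zed, 16), (Omega, Zed, 18)}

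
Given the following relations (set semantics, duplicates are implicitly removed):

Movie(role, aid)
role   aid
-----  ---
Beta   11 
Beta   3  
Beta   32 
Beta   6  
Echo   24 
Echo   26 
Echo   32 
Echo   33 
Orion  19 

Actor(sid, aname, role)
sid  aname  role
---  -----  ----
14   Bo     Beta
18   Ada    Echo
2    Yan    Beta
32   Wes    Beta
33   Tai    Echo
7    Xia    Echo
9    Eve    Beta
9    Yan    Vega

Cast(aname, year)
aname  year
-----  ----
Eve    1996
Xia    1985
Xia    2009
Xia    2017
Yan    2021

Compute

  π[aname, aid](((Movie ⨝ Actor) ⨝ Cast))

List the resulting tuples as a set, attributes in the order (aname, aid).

{(Eve, 11), (Eve, 3), (Eve, 32), (Eve, 6), (Xia, 24), (Xia, 26), (Xia, 32), (Xia, 33), (Yan, 11), (Yan, 3), (Yan, 32), (Yan, 6)}

Natural join on role: {(Beta, 11, 14, Bo), (Beta, 11, 2, Yan), (Beta, 11, 32, Wes), (Beta, 11, 9, Eve), (Beta, 3, 14, Bo), (Beta, 3, 2, Yan), (Beta, 3, 32, Wes), (Beta, 3, 9, Eve), (Beta, 32, 14, Bo), (Beta, 32, 2, Yan), (Beta, 32, 32, Wes), (Beta, 32, 9, Eve), (Beta, 6, 14, Bo), (Beta, 6, 2, Yan), (Beta, 6, 32, Wes), (Beta, 6, 9, Eve), (Echo, 24, 18, Ada), (Echo, 24, 33, Tai), (Echo, 24, 7, Xia), (Echo, 26, 18, Ada), (Echo, 26, 33, Tai), (Echo, 26, 7, Xia), (Echo, 32, 18, Ada), (Echo, 32, 33, Tai), (Echo, 32, 7, Xia), (Echo, 33, 18, Ada), (Echo, 33, 33, Tai), (Echo, 33, 7, Xia)}
Natural join on aname: {(Beta, 11, 2, Yan, 2021), (Beta, 11, 9, Eve, 1996), (Beta, 3, 2, Yan, 2021), (Beta, 3, 9, Eve, 1996), (Beta, 32, 2, Yan, 2021), (Beta, 32, 9, Eve, 1996), (Beta, 6, 2, Yan, 2021), (Beta, 6, 9, Eve, 1996), (Echo, 24, 7, Xia, 1985), (Echo, 24, 7, Xia, 2009), (Echo, 24, 7, Xia, 2017), (Echo, 26, 7, Xia, 1985), (Echo, 26, 7, Xia, 2009), (Echo, 26, 7, Xia, 2017), (Echo, 32, 7, Xia, 1985), (Echo, 32, 7, Xia, 2009), (Echo, 32, 7, Xia, 2017), (Echo, 33, 7, Xia, 1985), (Echo, 33, 7, Xia, 2009), (Echo, 33, 7, Xia, 2017)}
π[aname, aid]: project onto (aname, aid) (8 duplicate(s) eliminated) → {(Eve, 11), (Eve, 3), (Eve, 32), (Eve, 6), (Xia, 24), (Xia, 26), (Xia, 32), (Xia, 33), (Yan, 11), (Yan, 3), (Yan, 32), (Yan, 6)}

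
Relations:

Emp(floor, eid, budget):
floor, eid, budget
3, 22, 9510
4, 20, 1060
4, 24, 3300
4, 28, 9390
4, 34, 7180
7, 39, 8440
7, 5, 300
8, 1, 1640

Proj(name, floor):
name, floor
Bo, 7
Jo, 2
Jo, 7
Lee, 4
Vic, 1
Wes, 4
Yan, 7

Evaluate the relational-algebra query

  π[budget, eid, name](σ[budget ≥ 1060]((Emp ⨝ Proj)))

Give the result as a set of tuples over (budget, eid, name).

{(1060, 20, Lee), (1060, 20, Wes), (3300, 24, Lee), (3300, 24, Wes), (7180, 34, Lee), (7180, 34, Wes), (8440, 39, Bo), (8440, 39, Jo), (8440, 39, Yan), (9390, 28, Lee), (9390, 28, Wes)}

Natural join on floor: {(4, 20, 1060, Lee), (4, 20, 1060, Wes), (4, 24, 3300, Lee), (4, 24, 3300, Wes), (4, 28, 9390, Lee), (4, 28, 9390, Wes), (4, 34, 7180, Lee), (4, 34, 7180, Wes), (7, 39, 8440, Bo), (7, 39, 8440, Jo), (7, 39, 8440, Yan), (7, 5, 300, Bo), (7, 5, 300, Jo), (7, 5, 300, Yan)}
Filtering on budget ≥ 1060 leaves {(4, 20, 1060, Lee), (4, 20, 1060, Wes), (4, 24, 3300, Lee), (4, 24, 3300, Wes), (4, 28, 9390, Lee), (4, 28, 9390, Wes), (4, 34, 7180, Lee), (4, 34, 7180, Wes), (7, 39, 8440, Bo), (7, 39, 8440, Jo), (7, 39, 8440, Yan)}.
π_{budget, eid, name} gives {(1060, 20, Lee), (1060, 20, Wes), (3300, 24, Lee), (3300, 24, Wes), (7180, 34, Lee), (7180, 34, Wes), (8440, 39, Bo), (8440, 39, Jo), (8440, 39, Yan), (9390, 28, Lee), (9390, 28, Wes)}.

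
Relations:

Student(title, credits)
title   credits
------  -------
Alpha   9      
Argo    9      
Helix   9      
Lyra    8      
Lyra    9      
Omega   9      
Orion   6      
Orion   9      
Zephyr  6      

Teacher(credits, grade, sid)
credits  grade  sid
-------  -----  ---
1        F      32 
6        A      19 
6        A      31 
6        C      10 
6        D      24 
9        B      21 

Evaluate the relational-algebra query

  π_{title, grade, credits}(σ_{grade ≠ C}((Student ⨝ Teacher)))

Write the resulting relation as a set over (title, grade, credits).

Joining Student and Teacher on credits yields {(Alpha, 9, B, 21), (Argo, 9, B, 21), (Helix, 9, B, 21), (Lyra, 9, B, 21), (Omega, 9, B, 21), (Orion, 6, A, 19), (Orion, 6, A, 31), (Orion, 6, C, 10), (Orion, 6, D, 24), (Orion, 9, B, 21), (Zephyr, 6, A, 19), (Zephyr, 6, A, 31), (Zephyr, 6, C, 10), (Zephyr, 6, D, 24)}.
Apply σ_{grade ≠ C}; surviving tuples: {(Alpha, 9, B, 21), (Argo, 9, B, 21), (Helix, 9, B, 21), (Lyra, 9, B, 21), (Omega, 9, B, 21), (Orion, 6, A, 19), (Orion, 6, A, 31), (Orion, 6, D, 24), (Orion, 9, B, 21), (Zephyr, 6, A, 19), (Zephyr, 6, A, 31), (Zephyr, 6, D, 24)}
π_{title, grade, credits} gives {(Alpha, B, 9), (Argo, B, 9), (Helix, B, 9), (Lyra, B, 9), (Omega, B, 9), (Orion, A, 6), (Orion, B, 9), (Orion, D, 6), (Zephyr, A, 6), (Zephyr, D, 6)} (2 duplicate(s) eliminated).

{(Alpha, B, 9), (Argo, B, 9), (Helix, B, 9), (Lyra, B, 9), (Omega, B, 9), (Orion, A, 6), (Orion, B, 9), (Orion, D, 6), (Zephyr, A, 6), (Zephyr, D, 6)}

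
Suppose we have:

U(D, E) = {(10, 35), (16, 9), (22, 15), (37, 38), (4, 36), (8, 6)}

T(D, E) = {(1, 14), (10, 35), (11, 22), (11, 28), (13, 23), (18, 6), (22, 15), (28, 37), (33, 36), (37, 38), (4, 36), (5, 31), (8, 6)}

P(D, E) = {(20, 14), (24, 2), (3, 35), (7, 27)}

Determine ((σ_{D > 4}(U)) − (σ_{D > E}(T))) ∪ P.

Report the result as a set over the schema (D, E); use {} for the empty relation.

Apply σ_{D > 4}; surviving tuples: {(10, 35), (16, 9), (22, 15), (37, 38), (8, 6)}
Apply σ_{D > E}; surviving tuples: {(18, 6), (22, 15), (8, 6)}
Difference: {(10, 35), (16, 9), (22, 15), (37, 38), (8, 6)} with {(18, 6), (22, 15), (8, 6)} → {(10, 35), (16, 9), (37, 38)}
Union: {(10, 35), (16, 9), (37, 38)} with {(20, 14), (24, 2), (3, 35), (7, 27)} → {(10, 35), (16, 9), (20, 14), (24, 2), (3, 35), (37, 38), (7, 27)}

{(10, 35), (16, 9), (20, 14), (24, 2), (3, 35), (37, 38), (7, 27)}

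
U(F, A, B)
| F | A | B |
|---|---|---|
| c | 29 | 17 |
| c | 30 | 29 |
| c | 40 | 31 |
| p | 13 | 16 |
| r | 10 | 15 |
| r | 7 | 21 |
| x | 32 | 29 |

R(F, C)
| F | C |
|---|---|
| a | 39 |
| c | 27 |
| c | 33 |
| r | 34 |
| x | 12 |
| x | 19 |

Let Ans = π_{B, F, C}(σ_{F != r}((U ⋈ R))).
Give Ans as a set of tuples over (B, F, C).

{(17, c, 27), (17, c, 33), (29, c, 27), (29, c, 33), (29, x, 12), (29, x, 19), (31, c, 27), (31, c, 33)}

Joining U and R on F yields {(c, 29, 17, 27), (c, 29, 17, 33), (c, 30, 29, 27), (c, 30, 29, 33), (c, 40, 31, 27), (c, 40, 31, 33), (r, 10, 15, 34), (r, 7, 21, 34), (x, 32, 29, 12), (x, 32, 29, 19)}.
σ[F != r]: keep tuples satisfying F != r → {(c, 29, 17, 27), (c, 29, 17, 33), (c, 30, 29, 27), (c, 30, 29, 33), (c, 40, 31, 27), (c, 40, 31, 33), (x, 32, 29, 12), (x, 32, 29, 19)}
Keep only column(s) B, F, C: {(17, c, 27), (17, c, 33), (29, c, 27), (29, c, 33), (29, x, 12), (29, x, 19), (31, c, 27), (31, c, 33)}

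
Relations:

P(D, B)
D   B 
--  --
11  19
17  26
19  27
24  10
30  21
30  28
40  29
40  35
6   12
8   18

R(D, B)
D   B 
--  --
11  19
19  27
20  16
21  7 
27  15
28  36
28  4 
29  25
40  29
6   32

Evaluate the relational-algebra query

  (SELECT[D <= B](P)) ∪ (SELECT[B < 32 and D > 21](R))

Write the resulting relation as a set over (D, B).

Apply σ_{D <= B}; surviving tuples: {(11, 19), (17, 26), (19, 27), (6, 12), (8, 18)}
Apply σ_{B < 32 and D > 21}; surviving tuples: {(27, 15), (28, 4), (29, 25), (40, 29)}
Set union of the two operands is {(11, 19), (17, 26), (19, 27), (27, 15), (28, 4), (29, 25), (40, 29), (6, 12), (8, 18)}.

{(11, 19), (17, 26), (19, 27), (27, 15), (28, 4), (29, 25), (40, 29), (6, 12), (8, 18)}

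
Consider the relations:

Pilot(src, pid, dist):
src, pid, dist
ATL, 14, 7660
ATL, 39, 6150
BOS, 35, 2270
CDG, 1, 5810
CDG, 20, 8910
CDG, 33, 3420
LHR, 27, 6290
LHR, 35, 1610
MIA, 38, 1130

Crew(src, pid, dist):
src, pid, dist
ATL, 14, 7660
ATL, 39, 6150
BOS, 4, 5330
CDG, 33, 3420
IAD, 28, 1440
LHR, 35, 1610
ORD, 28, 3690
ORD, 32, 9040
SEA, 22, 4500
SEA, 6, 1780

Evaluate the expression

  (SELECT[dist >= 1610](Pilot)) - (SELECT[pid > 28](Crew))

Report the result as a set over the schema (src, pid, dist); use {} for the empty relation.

{(ATL, 14, 7660), (BOS, 35, 2270), (CDG, 1, 5810), (CDG, 20, 8910), (LHR, 27, 6290)}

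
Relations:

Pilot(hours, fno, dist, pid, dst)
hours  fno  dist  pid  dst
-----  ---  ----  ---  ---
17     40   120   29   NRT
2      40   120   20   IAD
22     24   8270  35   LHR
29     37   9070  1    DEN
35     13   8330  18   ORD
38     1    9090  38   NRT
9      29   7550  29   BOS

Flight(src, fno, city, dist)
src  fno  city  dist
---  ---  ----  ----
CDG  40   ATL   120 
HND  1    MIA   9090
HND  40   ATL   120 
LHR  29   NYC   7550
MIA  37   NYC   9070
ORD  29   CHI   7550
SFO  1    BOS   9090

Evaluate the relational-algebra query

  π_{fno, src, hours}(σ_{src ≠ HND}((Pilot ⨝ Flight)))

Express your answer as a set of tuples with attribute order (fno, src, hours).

{(1, SFO, 38), (29, LHR, 9), (29, ORD, 9), (37, MIA, 29), (40, CDG, 17), (40, CDG, 2)}

Pilot ⋈ Flight (natural join on fno, dist): {(17, 40, 120, 29, NRT, CDG, ATL), (17, 40, 120, 29, NRT, HND, ATL), (2, 40, 120, 20, IAD, CDG, ATL), (2, 40, 120, 20, IAD, HND, ATL), (29, 37, 9070, 1, DEN, MIA, NYC), (38, 1, 9090, 38, NRT, HND, MIA), (38, 1, 9090, 38, NRT, SFO, BOS), (9, 29, 7550, 29, BOS, LHR, NYC), (9, 29, 7550, 29, BOS, ORD, CHI)}
σ[src ≠ HND]: keep tuples satisfying src ≠ HND → {(17, 40, 120, 29, NRT, CDG, ATL), (2, 40, 120, 20, IAD, CDG, ATL), (29, 37, 9070, 1, DEN, MIA, NYC), (38, 1, 9090, 38, NRT, SFO, BOS), (9, 29, 7550, 29, BOS, LHR, NYC), (9, 29, 7550, 29, BOS, ORD, CHI)}
Projecting to fno, src, hours: {(1, SFO, 38), (29, LHR, 9), (29, ORD, 9), (37, MIA, 29), (40, CDG, 17), (40, CDG, 2)}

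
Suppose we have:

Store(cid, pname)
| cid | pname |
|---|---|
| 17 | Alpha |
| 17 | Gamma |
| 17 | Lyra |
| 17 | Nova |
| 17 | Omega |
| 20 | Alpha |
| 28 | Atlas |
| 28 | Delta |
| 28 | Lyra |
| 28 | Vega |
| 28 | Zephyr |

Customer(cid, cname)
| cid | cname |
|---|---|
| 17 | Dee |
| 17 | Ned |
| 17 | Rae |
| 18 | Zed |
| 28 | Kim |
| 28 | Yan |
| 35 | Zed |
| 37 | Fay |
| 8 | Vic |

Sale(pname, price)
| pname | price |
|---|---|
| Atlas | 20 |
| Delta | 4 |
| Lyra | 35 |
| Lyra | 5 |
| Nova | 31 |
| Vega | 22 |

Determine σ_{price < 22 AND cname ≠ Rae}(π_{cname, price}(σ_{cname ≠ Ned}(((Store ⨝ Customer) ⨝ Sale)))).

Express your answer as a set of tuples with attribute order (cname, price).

{(Dee, 5), (Kim, 20), (Kim, 4), (Kim, 5), (Yan, 20), (Yan, 4), (Yan, 5)}

Store ⋈ Customer (natural join on cid): {(17, Alpha, Dee), (17, Alpha, Ned), (17, Alpha, Rae), (17, Gamma, Dee), (17, Gamma, Ned), (17, Gamma, Rae), (17, Lyra, Dee), (17, Lyra, Ned), (17, Lyra, Rae), (17, Nova, Dee), (17, Nova, Ned), (17, Nova, Rae), (17, Omega, Dee), (17, Omega, Ned), (17, Omega, Rae), (28, Atlas, Kim), (28, Atlas, Yan), (28, Delta, Kim), (28, Delta, Yan), (28, Lyra, Kim), (28, Lyra, Yan), (28, Vega, Kim), (28, Vega, Yan), (28, Zephyr, Kim), (28, Zephyr, Yan)}
(Store ⨝ Customer) ⋈ Sale (natural join on pname): {(17, Lyra, Dee, 35), (17, Lyra, Dee, 5), (17, Lyra, Ned, 35), (17, Lyra, Ned, 5), (17, Lyra, Rae, 35), (17, Lyra, Rae, 5), (17, Nova, Dee, 31), (17, Nova, Ned, 31), (17, Nova, Rae, 31), (28, Atlas, Kim, 20), (28, Atlas, Yan, 20), (28, Delta, Kim, 4), (28, Delta, Yan, 4), (28, Lyra, Kim, 35), (28, Lyra, Kim, 5), (28, Lyra, Yan, 35), (28, Lyra, Yan, 5), (28, Vega, Kim, 22), (28, Vega, Yan, 22)}
Selection cname ≠ Ned: {(17, Lyra, Dee, 35), (17, Lyra, Dee, 5), (17, Lyra, Rae, 35), (17, Lyra, Rae, 5), (17, Nova, Dee, 31), (17, Nova, Rae, 31), (28, Atlas, Kim, 20), (28, Atlas, Yan, 20), (28, Delta, Kim, 4), (28, Delta, Yan, 4), (28, Lyra, Kim, 35), (28, Lyra, Kim, 5), (28, Lyra, Yan, 35), (28, Lyra, Yan, 5), (28, Vega, Kim, 22), (28, Vega, Yan, 22)}
π_{cname, price} gives {(Dee, 31), (Dee, 35), (Dee, 5), (Kim, 20), (Kim, 22), (Kim, 35), (Kim, 4), (Kim, 5), (Rae, 31), (Rae, 35), (Rae, 5), (Yan, 20), (Yan, 22), (Yan, 35), (Yan, 4), (Yan, 5)}.
Selection price < 22 AND cname ≠ Rae: {(Dee, 5), (Kim, 20), (Kim, 4), (Kim, 5), (Yan, 20), (Yan, 4), (Yan, 5)}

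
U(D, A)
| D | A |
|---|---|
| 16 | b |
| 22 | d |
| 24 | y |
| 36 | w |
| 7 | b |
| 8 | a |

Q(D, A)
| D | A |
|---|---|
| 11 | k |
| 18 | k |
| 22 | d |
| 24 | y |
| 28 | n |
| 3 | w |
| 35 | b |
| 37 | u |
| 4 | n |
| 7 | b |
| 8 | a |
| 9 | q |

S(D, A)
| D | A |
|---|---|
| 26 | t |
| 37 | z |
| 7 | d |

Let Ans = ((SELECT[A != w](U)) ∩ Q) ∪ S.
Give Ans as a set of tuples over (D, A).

{(22, d), (24, y), (26, t), (37, z), (7, b), (7, d), (8, a)}

Filtering on A != w leaves {(16, b), (22, d), (24, y), (7, b), (8, a)}.
Taking the intersection: {(22, d), (24, y), (7, b), (8, a)}
Taking the union: {(22, d), (24, y), (26, t), (37, z), (7, b), (7, d), (8, a)}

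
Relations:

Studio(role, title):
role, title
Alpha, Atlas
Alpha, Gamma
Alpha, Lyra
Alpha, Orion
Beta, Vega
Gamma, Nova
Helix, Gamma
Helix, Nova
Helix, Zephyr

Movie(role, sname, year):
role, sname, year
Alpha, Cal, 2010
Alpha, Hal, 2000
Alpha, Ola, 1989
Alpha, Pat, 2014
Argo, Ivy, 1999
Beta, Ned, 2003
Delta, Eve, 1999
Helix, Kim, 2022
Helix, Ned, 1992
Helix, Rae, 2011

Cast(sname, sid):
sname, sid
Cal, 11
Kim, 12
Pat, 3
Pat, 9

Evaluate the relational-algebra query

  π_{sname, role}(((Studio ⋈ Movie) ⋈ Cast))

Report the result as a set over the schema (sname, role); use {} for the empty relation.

{(Cal, Alpha), (Kim, Helix), (Pat, Alpha)}

Joining Studio and Movie on role yields {(Alpha, Atlas, Cal, 2010), (Alpha, Atlas, Hal, 2000), (Alpha, Atlas, Ola, 1989), (Alpha, Atlas, Pat, 2014), (Alpha, Gamma, Cal, 2010), (Alpha, Gamma, Hal, 2000), (Alpha, Gamma, Ola, 1989), (Alpha, Gamma, Pat, 2014), (Alpha, Lyra, Cal, 2010), (Alpha, Lyra, Hal, 2000), (Alpha, Lyra, Ola, 1989), (Alpha, Lyra, Pat, 2014), (Alpha, Orion, Cal, 2010), (Alpha, Orion, Hal, 2000), (Alpha, Orion, Ola, 1989), (Alpha, Orion, Pat, 2014), (Beta, Vega, Ned, 2003), (Helix, Gamma, Kim, 2022), (Helix, Gamma, Ned, 1992), (Helix, Gamma, Rae, 2011), (Helix, Nova, Kim, 2022), (Helix, Nova, Ned, 1992), (Helix, Nova, Rae, 2011), (Helix, Zephyr, Kim, 2022), (Helix, Zephyr, Ned, 1992), (Helix, Zephyr, Rae, 2011)}.
Joining (Studio ⋈ Movie) and Cast on sname yields {(Alpha, Atlas, Cal, 2010, 11), (Alpha, Atlas, Pat, 2014, 3), (Alpha, Atlas, Pat, 2014, 9), (Alpha, Gamma, Cal, 2010, 11), (Alpha, Gamma, Pat, 2014, 3), (Alpha, Gamma, Pat, 2014, 9), (Alpha, Lyra, Cal, 2010, 11), (Alpha, Lyra, Pat, 2014, 3), (Alpha, Lyra, Pat, 2014, 9), (Alpha, Orion, Cal, 2010, 11), (Alpha, Orion, Pat, 2014, 3), (Alpha, Orion, Pat, 2014, 9), (Helix, Gamma, Kim, 2022, 12), (Helix, Nova, Kim, 2022, 12), (Helix, Zephyr, Kim, 2022, 12)}.
π_{sname, role} gives {(Cal, Alpha), (Kim, Helix), (Pat, Alpha)} (12 duplicate(s) eliminated).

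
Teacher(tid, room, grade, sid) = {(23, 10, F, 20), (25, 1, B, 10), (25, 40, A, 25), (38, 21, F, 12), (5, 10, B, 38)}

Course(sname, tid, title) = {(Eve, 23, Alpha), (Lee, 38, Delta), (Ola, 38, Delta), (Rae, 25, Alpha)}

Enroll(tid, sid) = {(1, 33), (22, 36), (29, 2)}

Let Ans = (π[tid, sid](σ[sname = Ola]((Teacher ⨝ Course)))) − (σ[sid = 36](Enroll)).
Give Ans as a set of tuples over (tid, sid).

{(38, 12)}

Joining Teacher and Course on tid yields {(23, 10, F, 20, Eve, Alpha), (25, 1, B, 10, Rae, Alpha), (25, 40, A, 25, Rae, Alpha), (38, 21, F, 12, Lee, Delta), (38, 21, F, 12, Ola, Delta)}.
σ[sname = Ola]: keep tuples satisfying sname = Ola → {(38, 21, F, 12, Ola, Delta)}
Projecting to tid, sid: {(38, 12)}
σ[sid = 36]: keep tuples satisfying sid = 36 → {(22, 36)}
Taking the difference: {(38, 12)}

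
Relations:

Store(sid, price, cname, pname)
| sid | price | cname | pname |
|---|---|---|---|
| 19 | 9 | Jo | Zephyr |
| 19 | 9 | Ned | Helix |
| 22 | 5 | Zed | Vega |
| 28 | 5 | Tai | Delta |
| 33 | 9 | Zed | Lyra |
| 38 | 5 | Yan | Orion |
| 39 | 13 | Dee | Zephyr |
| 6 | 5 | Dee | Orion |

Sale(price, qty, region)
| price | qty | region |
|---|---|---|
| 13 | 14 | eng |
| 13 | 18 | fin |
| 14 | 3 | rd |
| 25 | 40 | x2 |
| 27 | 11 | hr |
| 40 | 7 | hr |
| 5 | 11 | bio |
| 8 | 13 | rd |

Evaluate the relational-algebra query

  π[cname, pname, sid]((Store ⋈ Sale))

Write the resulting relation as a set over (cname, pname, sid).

Joining Store and Sale on price yields {(22, 5, Zed, Vega, 11, bio), (28, 5, Tai, Delta, 11, bio), (38, 5, Yan, Orion, 11, bio), (39, 13, Dee, Zephyr, 14, eng), (39, 13, Dee, Zephyr, 18, fin), (6, 5, Dee, Orion, 11, bio)}.
Projecting to cname, pname, sid (1 duplicate(s) eliminated): {(Dee, Orion, 6), (Dee, Zephyr, 39), (Tai, Delta, 28), (Yan, Orion, 38), (Zed, Vega, 22)}

{(Dee, Orion, 6), (Dee, Zephyr, 39), (Tai, Delta, 28), (Yan, Orion, 38), (Zed, Vega, 22)}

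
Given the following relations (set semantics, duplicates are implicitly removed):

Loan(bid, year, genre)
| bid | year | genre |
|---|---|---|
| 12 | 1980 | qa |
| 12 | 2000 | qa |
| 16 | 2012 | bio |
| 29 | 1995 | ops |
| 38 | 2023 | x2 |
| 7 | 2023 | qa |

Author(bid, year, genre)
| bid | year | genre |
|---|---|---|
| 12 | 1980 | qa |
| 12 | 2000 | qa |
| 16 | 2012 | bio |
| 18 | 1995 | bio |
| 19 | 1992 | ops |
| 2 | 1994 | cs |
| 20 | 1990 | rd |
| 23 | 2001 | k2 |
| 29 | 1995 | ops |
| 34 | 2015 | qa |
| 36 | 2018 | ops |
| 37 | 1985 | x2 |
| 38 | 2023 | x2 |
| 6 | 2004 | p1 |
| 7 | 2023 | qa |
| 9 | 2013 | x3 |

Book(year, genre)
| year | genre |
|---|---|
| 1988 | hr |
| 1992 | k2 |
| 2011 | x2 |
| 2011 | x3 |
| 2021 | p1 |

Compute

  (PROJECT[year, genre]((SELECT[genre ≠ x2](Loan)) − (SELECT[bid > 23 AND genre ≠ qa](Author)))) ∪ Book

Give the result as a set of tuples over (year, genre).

{(1980, qa), (1988, hr), (1992, k2), (2000, qa), (2011, x2), (2011, x3), (2012, bio), (2021, p1), (2023, qa)}

σ[genre ≠ x2]: keep tuples satisfying genre ≠ x2 → {(12, 1980, qa), (12, 2000, qa), (16, 2012, bio), (29, 1995, ops), (7, 2023, qa)}
σ[bid > 23 AND genre ≠ qa]: keep tuples satisfying bid > 23 AND genre ≠ qa → {(29, 1995, ops), (36, 2018, ops), (37, 1985, x2), (38, 2023, x2)}
Set difference of the two operands is {(12, 1980, qa), (12, 2000, qa), (16, 2012, bio), (7, 2023, qa)}.
Projecting to year, genre: {(1980, qa), (2000, qa), (2012, bio), (2023, qa)}
Set union of the two operands is {(1980, qa), (1988, hr), (1992, k2), (2000, qa), (2011, x2), (2011, x3), (2012, bio), (2021, p1), (2023, qa)}.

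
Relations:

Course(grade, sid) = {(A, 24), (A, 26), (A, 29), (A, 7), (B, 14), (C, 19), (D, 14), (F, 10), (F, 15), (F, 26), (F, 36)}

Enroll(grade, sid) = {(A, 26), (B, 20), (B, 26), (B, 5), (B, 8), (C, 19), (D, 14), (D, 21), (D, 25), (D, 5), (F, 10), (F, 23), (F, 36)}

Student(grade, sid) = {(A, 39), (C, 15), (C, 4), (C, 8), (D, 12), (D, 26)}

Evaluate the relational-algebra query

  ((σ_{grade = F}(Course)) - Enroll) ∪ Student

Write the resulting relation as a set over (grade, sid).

{(A, 39), (C, 15), (C, 4), (C, 8), (D, 12), (D, 26), (F, 15), (F, 26)}

σ[grade = F]: keep tuples satisfying grade = F → {(F, 10), (F, 15), (F, 26), (F, 36)}
Difference: {(F, 10), (F, 15), (F, 26), (F, 36)} with {(A, 26), (B, 20), (B, 26), (B, 5), (B, 8), (C, 19), (D, 14), (D, 21), (D, 25), (D, 5), (F, 10), (F, 23), (F, 36)} → {(F, 15), (F, 26)}
Union: {(F, 15), (F, 26)} with {(A, 39), (C, 15), (C, 4), (C, 8), (D, 12), (D, 26)} → {(A, 39), (C, 15), (C, 4), (C, 8), (D, 12), (D, 26), (F, 15), (F, 26)}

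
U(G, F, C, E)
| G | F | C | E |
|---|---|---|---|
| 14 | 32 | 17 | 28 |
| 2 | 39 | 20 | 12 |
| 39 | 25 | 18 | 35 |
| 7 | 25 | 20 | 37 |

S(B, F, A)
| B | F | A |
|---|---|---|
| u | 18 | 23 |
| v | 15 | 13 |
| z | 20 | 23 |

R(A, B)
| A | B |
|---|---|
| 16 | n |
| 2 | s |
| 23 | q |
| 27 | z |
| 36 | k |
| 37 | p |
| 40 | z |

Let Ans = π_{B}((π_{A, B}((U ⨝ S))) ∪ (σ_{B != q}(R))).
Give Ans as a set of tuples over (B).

{k, n, p, s, z}

U ⋈ S (natural join on F): {}
Projecting to A, B: {}
σ[B != q]: keep tuples satisfying B != q → {(16, n), (2, s), (27, z), (36, k), (37, p), (40, z)}
Union: {} with {(16, n), (2, s), (27, z), (36, k), (37, p), (40, z)} → {(16, n), (2, s), (27, z), (36, k), (37, p), (40, z)}
Projecting to B (1 duplicate(s) eliminated): {k, n, p, s, z}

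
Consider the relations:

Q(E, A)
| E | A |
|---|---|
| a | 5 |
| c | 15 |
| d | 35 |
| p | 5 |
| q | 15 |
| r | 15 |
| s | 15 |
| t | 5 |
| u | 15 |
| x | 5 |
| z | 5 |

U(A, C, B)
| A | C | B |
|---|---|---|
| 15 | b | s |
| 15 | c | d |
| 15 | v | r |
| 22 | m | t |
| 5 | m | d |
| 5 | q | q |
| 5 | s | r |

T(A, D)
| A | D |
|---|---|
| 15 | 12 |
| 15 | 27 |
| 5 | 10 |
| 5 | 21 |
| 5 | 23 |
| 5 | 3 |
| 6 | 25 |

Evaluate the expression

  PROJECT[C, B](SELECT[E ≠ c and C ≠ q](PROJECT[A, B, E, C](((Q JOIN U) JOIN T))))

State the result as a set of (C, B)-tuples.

{(b, s), (c, d), (m, d), (s, r), (v, r)}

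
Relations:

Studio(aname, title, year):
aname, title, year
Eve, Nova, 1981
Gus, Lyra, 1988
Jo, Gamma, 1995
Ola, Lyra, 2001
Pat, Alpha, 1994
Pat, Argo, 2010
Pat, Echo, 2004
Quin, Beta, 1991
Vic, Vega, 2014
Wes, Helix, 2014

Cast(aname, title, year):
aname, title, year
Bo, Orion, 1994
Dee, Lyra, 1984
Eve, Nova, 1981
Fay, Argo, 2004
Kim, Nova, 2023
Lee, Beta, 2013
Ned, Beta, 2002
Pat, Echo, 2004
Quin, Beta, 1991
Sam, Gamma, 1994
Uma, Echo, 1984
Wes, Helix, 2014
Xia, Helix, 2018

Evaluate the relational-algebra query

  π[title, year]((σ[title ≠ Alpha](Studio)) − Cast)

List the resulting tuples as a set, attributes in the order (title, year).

σ[title ≠ Alpha]: keep tuples satisfying title ≠ Alpha → {(Eve, Nova, 1981), (Gus, Lyra, 1988), (Jo, Gamma, 1995), (Ola, Lyra, 2001), (Pat, Argo, 2010), (Pat, Echo, 2004), (Quin, Beta, 1991), (Vic, Vega, 2014), (Wes, Helix, 2014)}
Difference: {(Eve, Nova, 1981), (Gus, Lyra, 1988), (Jo, Gamma, 1995), (Ola, Lyra, 2001), (Pat, Argo, 2010), (Pat, Echo, 2004), (Quin, Beta, 1991), (Vic, Vega, 2014), (Wes, Helix, 2014)} with {(Bo, Orion, 1994), (Dee, Lyra, 1984), (Eve, Nova, 1981), (Fay, Argo, 2004), (Kim, Nova, 2023), (Lee, Beta, 2013), (Ned, Beta, 2002), (Pat, Echo, 2004), (Quin, Beta, 1991), (Sam, Gamma, 1994), (Uma, Echo, 1984), (Wes, Helix, 2014), (Xia, Helix, 2018)} → {(Gus, Lyra, 1988), (Jo, Gamma, 1995), (Ola, Lyra, 2001), (Pat, Argo, 2010), (Vic, Vega, 2014)}
Projecting to title, year: {(Argo, 2010), (Gamma, 1995), (Lyra, 1988), (Lyra, 2001), (Vega, 2014)}

{(Argo, 2010), (Gamma, 1995), (Lyra, 1988), (Lyra, 2001), (Vega, 2014)}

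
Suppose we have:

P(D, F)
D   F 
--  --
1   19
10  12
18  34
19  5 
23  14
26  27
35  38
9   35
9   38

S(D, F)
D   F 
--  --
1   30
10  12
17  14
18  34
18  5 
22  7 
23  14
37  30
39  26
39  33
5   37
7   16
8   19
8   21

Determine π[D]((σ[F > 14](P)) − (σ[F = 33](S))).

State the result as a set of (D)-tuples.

{1, 18, 26, 35, 9}

σ[F > 14]: keep tuples satisfying F > 14 → {(1, 19), (18, 34), (26, 27), (35, 38), (9, 35), (9, 38)}
σ[F = 33]: keep tuples satisfying F = 33 → {(39, 33)}
Taking the difference: {(1, 19), (18, 34), (26, 27), (35, 38), (9, 35), (9, 38)}
Keep only column(s) D (1 duplicate(s) eliminated): {1, 18, 26, 35, 9}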